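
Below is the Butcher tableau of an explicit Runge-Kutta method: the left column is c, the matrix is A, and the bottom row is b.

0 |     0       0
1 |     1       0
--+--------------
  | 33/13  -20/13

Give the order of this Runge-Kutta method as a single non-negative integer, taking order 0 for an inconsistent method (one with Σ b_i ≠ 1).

b = (33/13, -20/13)
c = (0, 1)
Σ b_i: 33/13·1 + (-20/13)·1 = 1 ✓
b·c: (-20/13)·1 = -20/13 ≠ 1/2 ⇒ order 1.

1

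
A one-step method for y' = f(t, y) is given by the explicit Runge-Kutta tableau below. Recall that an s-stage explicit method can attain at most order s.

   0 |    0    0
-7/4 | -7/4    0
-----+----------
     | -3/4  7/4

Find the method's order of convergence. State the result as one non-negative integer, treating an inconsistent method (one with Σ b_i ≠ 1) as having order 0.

1

b = (-3/4, 7/4)
c = (0, -7/4)
Σ b_i: (-3/4)·1 + 7/4·1 = 1 ✓
b·c: 7/4·(-7/4) = -49/16 ≠ 1/2 ⇒ order 1.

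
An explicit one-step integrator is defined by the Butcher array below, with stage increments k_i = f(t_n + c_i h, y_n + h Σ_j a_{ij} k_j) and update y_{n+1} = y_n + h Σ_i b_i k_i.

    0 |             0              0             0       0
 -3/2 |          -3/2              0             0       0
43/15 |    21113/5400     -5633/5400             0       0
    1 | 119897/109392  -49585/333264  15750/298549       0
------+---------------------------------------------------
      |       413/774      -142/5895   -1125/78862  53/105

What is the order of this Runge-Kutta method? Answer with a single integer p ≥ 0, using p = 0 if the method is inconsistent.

b = (413/774, -142/5895, -1125/78862, 53/105)
c = (0, -3/2, 43/15, 1)
Ac = (0, 0, 5633/3600, 635/1696)
Σ b_i: 413/774·1 + (-142/5895)·1 + (-1125/78862)·1 + 53/105·1 = 1 ✓
b·c: (-142/5895)·(-3/2) + (-1125/78862)·43/15 + 53/105·1 = 1/2 ✓
b·c²: (-142/5895)·9/4 + (-1125/78862)·1849/225 + 53/105·1 = 1/3 ✓
b·Ac: (-1125/78862)·5633/3600 + 53/105·635/1696 = 1/6 ✓
b·c³: (-142/5895)·(-27/8) + (-1125/78862)·79507/3375 + 53/105·1 = 1/4 ✓
b·(c∘Ac): (-1125/78862)·242219/54000 + 53/105·635/1696 = 1/8 ✓
b·Ac²: (-1125/78862)·(-5633/2400) + 53/105·335/3392 = 1/12 ✓
b·A²c: 53/105·35/424 = 1/24 ✓; 4 stages ⇒ order 4.

4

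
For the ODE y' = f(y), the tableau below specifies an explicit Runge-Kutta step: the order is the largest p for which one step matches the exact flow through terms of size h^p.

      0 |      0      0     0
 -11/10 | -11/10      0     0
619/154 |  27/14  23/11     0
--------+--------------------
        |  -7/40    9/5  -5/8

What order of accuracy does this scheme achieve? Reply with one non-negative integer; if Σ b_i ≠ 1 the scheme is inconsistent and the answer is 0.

b = (-7/40, 9/5, -5/8)
c = (0, -11/10, 619/154)
Ac = (0, 0, -23/10)
Σ b_i: (-7/40)·1 + 9/5·1 + (-5/8)·1 = 1 ✓
b·c: 9/5·(-11/10) + (-5/8)·619/154 = -138359/30800 ≠ 1/2 ⇒ order 1.

1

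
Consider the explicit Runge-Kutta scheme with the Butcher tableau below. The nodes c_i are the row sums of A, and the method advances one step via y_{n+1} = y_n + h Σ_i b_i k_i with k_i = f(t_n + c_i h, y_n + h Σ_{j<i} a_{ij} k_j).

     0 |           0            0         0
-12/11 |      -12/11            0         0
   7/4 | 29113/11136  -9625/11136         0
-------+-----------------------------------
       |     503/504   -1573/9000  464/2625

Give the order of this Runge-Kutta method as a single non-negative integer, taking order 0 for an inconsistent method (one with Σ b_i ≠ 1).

3

b = (503/504, -1573/9000, 464/2625)
c = (0, -12/11, 7/4)
Ac = (0, 0, 875/928)
Σ b_i: 503/504·1 + (-1573/9000)·1 + 464/2625·1 = 1 ✓
b·c: (-1573/9000)·(-12/11) + 464/2625·7/4 = 1/2 ✓
b·c²: (-1573/9000)·144/121 + 464/2625·49/16 = 1/3 ✓
b·Ac: 464/2625·875/928 = 1/6 ✓; 3 stages ⇒ order 3.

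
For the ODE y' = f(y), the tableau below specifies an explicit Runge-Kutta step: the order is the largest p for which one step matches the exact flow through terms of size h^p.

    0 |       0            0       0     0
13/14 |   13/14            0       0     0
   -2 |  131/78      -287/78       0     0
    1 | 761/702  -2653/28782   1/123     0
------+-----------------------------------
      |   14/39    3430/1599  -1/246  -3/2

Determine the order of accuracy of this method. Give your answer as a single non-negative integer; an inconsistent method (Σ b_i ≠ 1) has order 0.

b = (14/39, 3430/1599, -1/246, -3/2)
c = (0, 13/14, -2, 1)
Ac = (0, 0, -41/12, -11/108)
Σ b_i: 14/39·1 + 3430/1599·1 + (-1/246)·1 + (-3/2)·1 = 1 ✓
b·c: 3430/1599·13/14 + (-1/246)·(-2) + (-3/2)·1 = 1/2 ✓
b·c²: 3430/1599·169/196 + (-1/246)·4 + (-3/2)·1 = 1/3 ✓
b·Ac: (-1/246)·(-41/12) + (-3/2)·(-11/108) = 1/6 ✓
b·c³: 3430/1599·2197/2744 + (-1/246)·(-8) + (-3/2)·1 = 1/4 ✓
b·(c∘Ac): (-1/246)·41/6 + (-3/2)·(-11/108) = 1/8 ✓
b·Ac²: (-1/246)·(-533/168) + (-3/2)·(-71/1512) = 1/12 ✓
b·A²c: (-3/2)·(-1/36) = 1/24 ✓; 4 stages ⇒ order 4.

4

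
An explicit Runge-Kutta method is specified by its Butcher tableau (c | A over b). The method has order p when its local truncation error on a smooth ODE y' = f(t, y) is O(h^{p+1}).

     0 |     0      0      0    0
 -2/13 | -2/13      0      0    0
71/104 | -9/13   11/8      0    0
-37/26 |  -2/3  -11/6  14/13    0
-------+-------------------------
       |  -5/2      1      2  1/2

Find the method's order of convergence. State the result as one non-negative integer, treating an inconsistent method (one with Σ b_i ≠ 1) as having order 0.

b = (-5/2, 1, 2, 1/2)
c = (0, -2/13, 71/104, -37/26)
Ac = (0, 0, -11/52, 2063/2028)
Σ b_i: (-5/2)·1 + 1·1 + 2·1 + 1/2·1 = 1 ✓
b·c: 1·(-2/13) + 2·71/104 + 1/2·(-37/26) = 1/2 ✓
b·c²: 1·4/169 + 2·5041/10816 + 1/2·1369/676 = 10645/5408 ≠ 1/3 ⇒ order 2.
b·Ac: 2·(-11/52) + 1/2·2063/2028 = 347/4056 ≠ 1/6

2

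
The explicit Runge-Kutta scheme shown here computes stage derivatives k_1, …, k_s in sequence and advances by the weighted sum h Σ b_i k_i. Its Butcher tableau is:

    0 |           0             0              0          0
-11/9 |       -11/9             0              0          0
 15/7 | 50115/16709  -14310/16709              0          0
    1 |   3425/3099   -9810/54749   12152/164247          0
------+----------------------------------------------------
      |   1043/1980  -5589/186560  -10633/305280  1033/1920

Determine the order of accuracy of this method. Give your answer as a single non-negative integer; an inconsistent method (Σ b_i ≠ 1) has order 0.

4

b = (1043/1980, -5589/186560, -10633/305280, 1033/1920)
c = (0, -11/9, 15/7, 1)
Ac = (0, 0, 1590/1519, 390/1033)
Σ b_i: 1043/1980·1 + (-5589/186560)·1 + (-10633/305280)·1 + 1033/1920·1 = 1 ✓
b·c: (-5589/186560)·(-11/9) + (-10633/305280)·15/7 + 1033/1920·1 = 1/2 ✓
b·c²: (-5589/186560)·121/81 + (-10633/305280)·225/49 + 1033/1920·1 = 1/3 ✓
b·Ac: (-10633/305280)·1590/1519 + 1033/1920·390/1033 = 1/6 ✓
b·c³: (-5589/186560)·(-1331/729) + (-10633/305280)·3375/343 + 1033/1920·1 = 1/4 ✓
b·(c∘Ac): (-10633/305280)·23850/10633 + 1033/1920·390/1033 = 1/8 ✓
b·Ac²: (-10633/305280)·(-5830/4557) + 1033/1920·670/9297 = 1/12 ✓
b·A²c: 1033/1920·80/1033 = 1/24 ✓; 4 stages ⇒ order 4.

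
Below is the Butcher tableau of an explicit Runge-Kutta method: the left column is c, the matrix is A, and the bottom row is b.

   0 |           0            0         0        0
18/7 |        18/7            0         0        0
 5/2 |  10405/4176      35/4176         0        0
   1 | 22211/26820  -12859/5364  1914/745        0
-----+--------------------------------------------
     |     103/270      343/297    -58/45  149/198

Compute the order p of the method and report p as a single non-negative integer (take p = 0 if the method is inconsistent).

4

b = (103/270, 343/297, -58/45, 149/198)
c = (0, 18/7, 5/2, 1)
Ac = (0, 0, 5/232, 77/298)
Σ b_i: 103/270·1 + 343/297·1 + (-58/45)·1 + 149/198·1 = 1 ✓
b·c: 343/297·18/7 + (-58/45)·5/2 + 149/198·1 = 1/2 ✓
b·c²: 343/297·324/49 + (-58/45)·25/4 + 149/198·1 = 1/3 ✓
b·Ac: (-58/45)·5/232 + 149/198·77/298 = 1/6 ✓
b·c³: 343/297·5832/343 + (-58/45)·125/8 + 149/198·1 = 1/4 ✓
b·(c∘Ac): (-58/45)·25/464 + 149/198·77/298 = 1/8 ✓
b·Ac²: (-58/45)·45/812 + 149/198·429/2086 = 1/12 ✓
b·A²c: 149/198·33/596 = 1/24 ✓; 4 stages ⇒ order 4.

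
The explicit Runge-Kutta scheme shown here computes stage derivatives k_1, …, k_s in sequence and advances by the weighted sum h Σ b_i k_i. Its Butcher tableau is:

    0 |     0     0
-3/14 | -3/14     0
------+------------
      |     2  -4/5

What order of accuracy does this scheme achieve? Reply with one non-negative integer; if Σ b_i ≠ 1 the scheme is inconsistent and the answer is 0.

b = (2, -4/5)
c = (0, -3/14)
Σ b_i: 2·1 + (-4/5)·1 = 6/5 ≠ 1 ⇒ order 0.

0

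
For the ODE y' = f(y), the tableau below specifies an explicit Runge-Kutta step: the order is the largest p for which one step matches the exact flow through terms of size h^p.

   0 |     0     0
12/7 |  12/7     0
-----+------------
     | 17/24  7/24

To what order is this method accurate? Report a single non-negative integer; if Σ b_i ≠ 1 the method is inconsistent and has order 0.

b = (17/24, 7/24)
c = (0, 12/7)
Σ b_i: 17/24·1 + 7/24·1 = 1 ✓
b·c: 7/24·12/7 = 1/2 ✓; 2 stages ⇒ order 2.

2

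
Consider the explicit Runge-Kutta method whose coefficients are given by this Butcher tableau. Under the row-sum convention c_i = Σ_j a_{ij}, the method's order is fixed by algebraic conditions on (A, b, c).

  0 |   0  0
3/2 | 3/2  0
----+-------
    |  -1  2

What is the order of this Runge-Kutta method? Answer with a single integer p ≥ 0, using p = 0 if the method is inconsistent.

1

b = (-1, 2)
c = (0, 3/2)
Σ b_i: (-1)·1 + 2·1 = 1 ✓
b·c: 2·3/2 = 3 ≠ 1/2 ⇒ order 1.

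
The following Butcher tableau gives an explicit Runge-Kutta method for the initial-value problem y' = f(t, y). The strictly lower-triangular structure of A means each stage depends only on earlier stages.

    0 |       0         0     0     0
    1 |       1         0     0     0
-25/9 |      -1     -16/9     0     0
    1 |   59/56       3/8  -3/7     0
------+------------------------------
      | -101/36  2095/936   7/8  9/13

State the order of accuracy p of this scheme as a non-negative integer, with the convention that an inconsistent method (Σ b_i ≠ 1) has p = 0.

2

b = (-101/36, 2095/936, 7/8, 9/13)
c = (0, 1, -25/9, 1)
Ac = (0, 0, -16/9, 263/168)
Σ b_i: (-101/36)·1 + 2095/936·1 + 7/8·1 + 9/13·1 = 1 ✓
b·c: 2095/936·1 + 7/8·(-25/9) + 9/13·1 = 1/2 ✓
b·c²: 2095/936·1 + 7/8·625/81 + 9/13·1 = 3137/324 ≠ 1/3 ⇒ order 2.
b·Ac: 7/8·(-16/9) + 9/13·263/168 = -3091/6552 ≠ 1/6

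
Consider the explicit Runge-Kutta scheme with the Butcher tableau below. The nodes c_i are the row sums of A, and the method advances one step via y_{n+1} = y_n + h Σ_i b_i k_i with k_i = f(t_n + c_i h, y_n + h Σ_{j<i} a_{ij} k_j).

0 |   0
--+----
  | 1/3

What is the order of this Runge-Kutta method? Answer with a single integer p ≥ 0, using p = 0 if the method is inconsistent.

b = (1/3)
c = (0)
Σ b_i: 1/3·1 = 1/3 ≠ 1 ⇒ order 0.

0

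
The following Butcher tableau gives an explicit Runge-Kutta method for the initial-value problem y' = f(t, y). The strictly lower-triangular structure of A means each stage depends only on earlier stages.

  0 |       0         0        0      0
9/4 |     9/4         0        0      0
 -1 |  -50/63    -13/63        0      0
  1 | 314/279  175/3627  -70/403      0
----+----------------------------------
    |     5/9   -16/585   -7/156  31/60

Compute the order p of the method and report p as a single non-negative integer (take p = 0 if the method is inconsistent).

4

b = (5/9, -16/585, -7/156, 31/60)
c = (0, 9/4, -1, 1)
Ac = (0, 0, -13/28, 35/124)
Σ b_i: 5/9·1 + (-16/585)·1 + (-7/156)·1 + 31/60·1 = 1 ✓
b·c: (-16/585)·9/4 + (-7/156)·(-1) + 31/60·1 = 1/2 ✓
b·c²: (-16/585)·81/16 + (-7/156)·1 + 31/60·1 = 1/3 ✓
b·Ac: (-7/156)·(-13/28) + 31/60·35/124 = 1/6 ✓
b·c³: (-16/585)·729/64 + (-7/156)·(-1) + 31/60·1 = 1/4 ✓
b·(c∘Ac): (-7/156)·13/28 + 31/60·35/124 = 1/8 ✓
b·Ac²: (-7/156)·(-117/112) + 31/60·35/496 = 1/12 ✓
b·A²c: 31/60·5/62 = 1/24 ✓; 4 stages ⇒ order 4.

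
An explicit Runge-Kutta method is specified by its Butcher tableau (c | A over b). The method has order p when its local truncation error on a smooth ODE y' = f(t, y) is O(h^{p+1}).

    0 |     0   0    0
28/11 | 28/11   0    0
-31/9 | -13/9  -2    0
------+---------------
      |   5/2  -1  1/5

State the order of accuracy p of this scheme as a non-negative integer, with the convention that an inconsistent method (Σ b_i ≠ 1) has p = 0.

0

b = (5/2, -1, 1/5)
c = (0, 28/11, -31/9)
Ac = (0, 0, -56/11)
Σ b_i: 5/2·1 + (-1)·1 + 1/5·1 = 17/10 ≠ 1 ⇒ order 0.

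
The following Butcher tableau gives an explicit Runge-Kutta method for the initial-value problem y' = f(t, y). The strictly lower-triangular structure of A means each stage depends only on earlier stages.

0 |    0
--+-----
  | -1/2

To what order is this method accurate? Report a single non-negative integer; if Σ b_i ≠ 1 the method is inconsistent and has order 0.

b = (-1/2)
c = (0)
Σ b_i: (-1/2)·1 = -1/2 ≠ 1 ⇒ order 0.

0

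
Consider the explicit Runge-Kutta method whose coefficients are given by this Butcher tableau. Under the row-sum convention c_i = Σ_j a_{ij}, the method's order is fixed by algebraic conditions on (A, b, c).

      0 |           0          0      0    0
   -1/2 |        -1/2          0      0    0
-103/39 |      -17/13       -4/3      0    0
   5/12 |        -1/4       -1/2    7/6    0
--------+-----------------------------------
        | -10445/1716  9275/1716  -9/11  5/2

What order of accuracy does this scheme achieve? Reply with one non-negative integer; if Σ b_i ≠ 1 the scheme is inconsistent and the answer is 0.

2

b = (-10445/1716, 9275/1716, -9/11, 5/2)
c = (0, -1/2, -103/39, 5/12)
Ac = (0, 0, 2/3, -1325/468)
Σ b_i: (-10445/1716)·1 + 9275/1716·1 + (-9/11)·1 + 5/2·1 = 1 ✓
b·c: 9275/1716·(-1/2) + (-9/11)·(-103/39) + 5/2·5/12 = 1/2 ✓
b·c²: 9275/1716·1/4 + (-9/11)·10609/1521 + 5/2·25/144 = -2099567/535392 ≠ 1/3 ⇒ order 2.
b·Ac: (-9/11)·2/3 + 5/2·(-1325/468) = -78491/10296 ≠ 1/6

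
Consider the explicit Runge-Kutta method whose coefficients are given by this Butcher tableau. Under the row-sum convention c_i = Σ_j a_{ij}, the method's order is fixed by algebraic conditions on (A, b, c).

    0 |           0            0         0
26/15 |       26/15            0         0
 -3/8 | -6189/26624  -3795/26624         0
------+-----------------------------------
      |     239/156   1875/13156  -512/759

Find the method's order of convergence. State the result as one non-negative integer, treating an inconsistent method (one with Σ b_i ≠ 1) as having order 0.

3

b = (239/156, 1875/13156, -512/759)
c = (0, 26/15, -3/8)
Ac = (0, 0, -253/1024)
Σ b_i: 239/156·1 + 1875/13156·1 + (-512/759)·1 = 1 ✓
b·c: 1875/13156·26/15 + (-512/759)·(-3/8) = 1/2 ✓
b·c²: 1875/13156·676/225 + (-512/759)·9/64 = 1/3 ✓
b·Ac: (-512/759)·(-253/1024) = 1/6 ✓; 3 stages ⇒ order 3.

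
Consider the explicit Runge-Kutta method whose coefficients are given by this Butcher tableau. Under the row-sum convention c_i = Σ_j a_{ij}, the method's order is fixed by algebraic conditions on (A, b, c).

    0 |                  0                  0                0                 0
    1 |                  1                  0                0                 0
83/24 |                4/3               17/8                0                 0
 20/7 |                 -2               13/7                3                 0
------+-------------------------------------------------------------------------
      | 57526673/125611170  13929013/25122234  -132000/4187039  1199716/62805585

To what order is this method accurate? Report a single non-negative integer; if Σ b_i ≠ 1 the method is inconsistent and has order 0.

3

b = (57526673/125611170, 13929013/25122234, -132000/4187039, 1199716/62805585)
c = (0, 1, 83/24, 20/7)
Ac = (0, 0, 17/8, 685/56)
Σ b_i: 57526673/125611170·1 + 13929013/25122234·1 + (-132000/4187039)·1 + 1199716/62805585·1 = 1 ✓
b·c: 13929013/25122234·1 + (-132000/4187039)·83/24 + 1199716/62805585·20/7 = 1/2 ✓
b·c²: 13929013/25122234·1 + (-132000/4187039)·6889/576 + 1199716/62805585·400/49 = 1/3 ✓
b·Ac: (-132000/4187039)·17/8 + 1199716/62805585·685/56 = 1/6 ✓
b·c³: 13929013/25122234·1 + (-132000/4187039)·571787/13824 + 1199716/62805585·8000/343 = -1283004491/4220535312 ≠ 1/4 ⇒ order 3.
b·(c∘Ac): (-132000/4187039)·1411/192 + 1199716/62805585·3425/98 = 10951165/25122234 ≠ 1/8
b·Ac²: (-132000/4187039)·17/8 + 1199716/62805585·50719/1344 = 1971196993/3014668080 ≠ 1/12
b·A²c: 1199716/62805585·51/8 = 5098793/41870390 ≠ 1/24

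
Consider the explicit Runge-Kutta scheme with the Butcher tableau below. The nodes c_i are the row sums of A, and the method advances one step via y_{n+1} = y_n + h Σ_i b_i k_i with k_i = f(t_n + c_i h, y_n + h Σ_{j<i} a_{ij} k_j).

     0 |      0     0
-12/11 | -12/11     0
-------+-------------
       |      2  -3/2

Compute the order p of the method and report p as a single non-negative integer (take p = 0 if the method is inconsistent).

0

b = (2, -3/2)
c = (0, -12/11)
Σ b_i: 2·1 + (-3/2)·1 = 1/2 ≠ 1 ⇒ order 0.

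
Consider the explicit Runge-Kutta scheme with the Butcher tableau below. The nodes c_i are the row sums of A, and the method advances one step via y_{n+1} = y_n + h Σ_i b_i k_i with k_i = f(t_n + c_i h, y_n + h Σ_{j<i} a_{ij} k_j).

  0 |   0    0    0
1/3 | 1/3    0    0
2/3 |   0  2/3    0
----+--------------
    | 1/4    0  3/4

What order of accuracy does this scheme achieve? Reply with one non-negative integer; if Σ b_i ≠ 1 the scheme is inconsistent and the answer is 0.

3

b = (1/4, 0, 3/4)
c = (0, 1/3, 2/3)
Ac = (0, 0, 2/9)
Σ b_i: 1/4·1 + 3/4·1 = 1 ✓
b·c: 3/4·2/3 = 1/2 ✓
b·c²: 3/4·4/9 = 1/3 ✓
b·Ac: 3/4·2/9 = 1/6 ✓; 3 stages ⇒ order 3.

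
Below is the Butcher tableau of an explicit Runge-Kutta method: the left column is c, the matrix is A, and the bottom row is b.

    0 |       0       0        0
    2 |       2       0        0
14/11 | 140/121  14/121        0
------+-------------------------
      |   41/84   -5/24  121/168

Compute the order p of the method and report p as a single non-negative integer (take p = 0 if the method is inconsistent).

3

b = (41/84, -5/24, 121/168)
c = (0, 2, 14/11)
Ac = (0, 0, 28/121)
Σ b_i: 41/84·1 + (-5/24)·1 + 121/168·1 = 1 ✓
b·c: (-5/24)·2 + 121/168·14/11 = 1/2 ✓
b·c²: (-5/24)·4 + 121/168·196/121 = 1/3 ✓
b·Ac: 121/168·28/121 = 1/6 ✓; 3 stages ⇒ order 3.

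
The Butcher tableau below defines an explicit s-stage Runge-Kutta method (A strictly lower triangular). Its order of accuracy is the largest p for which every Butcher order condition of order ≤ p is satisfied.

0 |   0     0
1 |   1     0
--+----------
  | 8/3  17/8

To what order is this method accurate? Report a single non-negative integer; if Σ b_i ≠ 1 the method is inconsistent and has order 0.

0

b = (8/3, 17/8)
c = (0, 1)
Σ b_i: 8/3·1 + 17/8·1 = 115/24 ≠ 1 ⇒ order 0.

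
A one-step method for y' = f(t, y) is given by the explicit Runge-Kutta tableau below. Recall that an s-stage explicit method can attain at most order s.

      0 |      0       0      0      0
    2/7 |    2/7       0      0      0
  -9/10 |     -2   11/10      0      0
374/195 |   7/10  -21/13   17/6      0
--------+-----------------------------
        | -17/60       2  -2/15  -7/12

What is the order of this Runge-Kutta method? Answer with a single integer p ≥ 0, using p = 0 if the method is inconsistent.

b = (-17/60, 2, -2/15, -7/12)
c = (0, 2/7, -9/10, 374/195)
Ac = (0, 0, 11/35, -783/260)
Σ b_i: (-17/60)·1 + 2·1 + (-2/15)·1 + (-7/12)·1 = 1 ✓
b·c: 2·2/7 + (-2/15)·(-9/10) + (-7/12)·374/195 = -17501/40950 ≠ 1/2 ⇒ order 1.

1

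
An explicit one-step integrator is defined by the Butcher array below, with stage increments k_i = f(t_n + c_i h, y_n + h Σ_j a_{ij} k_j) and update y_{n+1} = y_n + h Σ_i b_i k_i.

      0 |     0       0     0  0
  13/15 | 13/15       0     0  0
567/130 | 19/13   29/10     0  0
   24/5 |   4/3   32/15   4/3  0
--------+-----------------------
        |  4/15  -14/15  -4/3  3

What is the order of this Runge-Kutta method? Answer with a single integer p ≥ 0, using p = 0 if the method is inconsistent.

b = (4/15, -14/15, -4/3, 3)
c = (0, 13/15, 567/130, 24/5)
Ac = (0, 0, 377/150, 22418/2925)
Σ b_i: 4/15·1 + (-14/15)·1 + (-4/3)·1 + 3·1 = 1 ✓
b·c: (-14/15)·13/15 + (-4/3)·567/130 + 3·24/5 = 22744/2925 ≠ 1/2 ⇒ order 1.

1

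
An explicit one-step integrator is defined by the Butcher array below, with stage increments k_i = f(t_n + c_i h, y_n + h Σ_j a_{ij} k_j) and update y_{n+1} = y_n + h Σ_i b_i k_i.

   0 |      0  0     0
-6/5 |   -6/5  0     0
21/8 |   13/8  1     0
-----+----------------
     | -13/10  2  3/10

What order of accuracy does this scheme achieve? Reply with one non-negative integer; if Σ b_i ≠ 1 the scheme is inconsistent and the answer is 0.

b = (-13/10, 2, 3/10)
c = (0, -6/5, 21/8)
Ac = (0, 0, -6/5)
Σ b_i: (-13/10)·1 + 2·1 + 3/10·1 = 1 ✓
b·c: 2·(-6/5) + 3/10·21/8 = -129/80 ≠ 1/2 ⇒ order 1.

1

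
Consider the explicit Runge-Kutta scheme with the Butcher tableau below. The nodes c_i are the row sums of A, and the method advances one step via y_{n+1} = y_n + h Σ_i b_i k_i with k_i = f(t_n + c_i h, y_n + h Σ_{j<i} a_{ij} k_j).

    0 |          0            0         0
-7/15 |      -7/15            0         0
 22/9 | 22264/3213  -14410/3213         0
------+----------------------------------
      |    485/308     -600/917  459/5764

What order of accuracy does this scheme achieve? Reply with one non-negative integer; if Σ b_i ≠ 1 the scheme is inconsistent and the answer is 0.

3

b = (485/308, -600/917, 459/5764)
c = (0, -7/15, 22/9)
Ac = (0, 0, 2882/1377)
Σ b_i: 485/308·1 + (-600/917)·1 + 459/5764·1 = 1 ✓
b·c: (-600/917)·(-7/15) + 459/5764·22/9 = 1/2 ✓
b·c²: (-600/917)·49/225 + 459/5764·484/81 = 1/3 ✓
b·Ac: 459/5764·2882/1377 = 1/6 ✓; 3 stages ⇒ order 3.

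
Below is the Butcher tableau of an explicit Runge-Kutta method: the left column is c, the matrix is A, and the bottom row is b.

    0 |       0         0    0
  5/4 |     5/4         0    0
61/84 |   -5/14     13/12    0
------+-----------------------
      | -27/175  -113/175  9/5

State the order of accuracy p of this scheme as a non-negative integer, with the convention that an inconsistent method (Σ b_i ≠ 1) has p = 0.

b = (-27/175, -113/175, 9/5)
c = (0, 5/4, 61/84)
Ac = (0, 0, 65/48)
Σ b_i: (-27/175)·1 + (-113/175)·1 + 9/5·1 = 1 ✓
b·c: (-113/175)·5/4 + 9/5·61/84 = 1/2 ✓
b·c²: (-113/175)·25/16 + 9/5·3721/7056 = -117/1960 ≠ 1/3 ⇒ order 2.
b·Ac: 9/5·65/48 = 39/16 ≠ 1/6

2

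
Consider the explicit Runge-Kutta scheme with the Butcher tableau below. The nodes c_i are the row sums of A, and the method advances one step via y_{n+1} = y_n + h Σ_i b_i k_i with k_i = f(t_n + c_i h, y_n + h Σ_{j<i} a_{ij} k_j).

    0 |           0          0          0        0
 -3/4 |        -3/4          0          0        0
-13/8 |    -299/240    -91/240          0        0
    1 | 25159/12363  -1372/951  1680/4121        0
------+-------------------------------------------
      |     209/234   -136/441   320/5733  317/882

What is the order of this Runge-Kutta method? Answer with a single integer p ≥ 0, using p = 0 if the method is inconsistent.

b = (209/234, -136/441, 320/5733, 317/882)
c = (0, -3/4, -13/8, 1)
Ac = (0, 0, 91/320, 133/317)
Σ b_i: 209/234·1 + (-136/441)·1 + 320/5733·1 + 317/882·1 = 1 ✓
b·c: (-136/441)·(-3/4) + 320/5733·(-13/8) + 317/882·1 = 1/2 ✓
b·c²: (-136/441)·9/16 + 320/5733·169/64 + 317/882·1 = 1/3 ✓
b·Ac: 320/5733·91/320 + 317/882·133/317 = 1/6 ✓
b·c³: (-136/441)·(-27/64) + 320/5733·(-2197/512) + 317/882·1 = 1/4 ✓
b·(c∘Ac): 320/5733·(-1183/2560) + 317/882·133/317 = 1/8 ✓
b·Ac²: 320/5733·(-273/1280) + 317/882·84/317 = 1/12 ✓
b·A²c: 317/882·147/1268 = 1/24 ✓; 4 stages ⇒ order 4.

4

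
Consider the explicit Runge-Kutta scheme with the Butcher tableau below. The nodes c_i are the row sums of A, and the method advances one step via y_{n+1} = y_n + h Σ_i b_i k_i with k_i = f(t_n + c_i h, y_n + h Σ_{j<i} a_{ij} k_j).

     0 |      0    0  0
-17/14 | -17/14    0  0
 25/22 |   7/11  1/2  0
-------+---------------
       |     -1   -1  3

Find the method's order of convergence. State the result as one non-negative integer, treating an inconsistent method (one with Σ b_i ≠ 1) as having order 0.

b = (-1, -1, 3)
c = (0, -17/14, 25/22)
Ac = (0, 0, -17/28)
Σ b_i: (-1)·1 + (-1)·1 + 3·1 = 1 ✓
b·c: (-1)·(-17/14) + 3·25/22 = 356/77 ≠ 1/2 ⇒ order 1.

1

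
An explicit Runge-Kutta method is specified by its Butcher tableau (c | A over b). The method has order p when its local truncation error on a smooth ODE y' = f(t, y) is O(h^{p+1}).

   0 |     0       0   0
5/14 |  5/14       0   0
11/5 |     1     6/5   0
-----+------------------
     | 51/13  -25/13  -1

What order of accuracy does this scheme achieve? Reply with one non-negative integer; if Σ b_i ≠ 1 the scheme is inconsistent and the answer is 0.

b = (51/13, -25/13, -1)
c = (0, 5/14, 11/5)
Ac = (0, 0, 3/7)
Σ b_i: 51/13·1 + (-25/13)·1 + (-1)·1 = 1 ✓
b·c: (-25/13)·5/14 + (-1)·11/5 = -2627/910 ≠ 1/2 ⇒ order 1.

1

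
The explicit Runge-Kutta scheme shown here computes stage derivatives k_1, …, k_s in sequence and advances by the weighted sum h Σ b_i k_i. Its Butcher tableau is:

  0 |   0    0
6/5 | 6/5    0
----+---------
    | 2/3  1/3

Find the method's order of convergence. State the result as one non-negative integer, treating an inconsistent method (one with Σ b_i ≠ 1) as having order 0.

b = (2/3, 1/3)
c = (0, 6/5)
Σ b_i: 2/3·1 + 1/3·1 = 1 ✓
b·c: 1/3·6/5 = 2/5 ≠ 1/2 ⇒ order 1.

1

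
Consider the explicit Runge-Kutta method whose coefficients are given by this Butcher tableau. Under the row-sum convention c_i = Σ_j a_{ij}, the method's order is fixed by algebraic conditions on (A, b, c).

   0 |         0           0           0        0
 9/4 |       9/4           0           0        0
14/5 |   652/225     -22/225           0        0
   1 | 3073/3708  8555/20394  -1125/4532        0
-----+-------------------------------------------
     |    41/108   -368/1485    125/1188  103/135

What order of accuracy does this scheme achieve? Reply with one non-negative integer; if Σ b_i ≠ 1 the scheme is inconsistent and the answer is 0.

b = (41/108, -368/1485, 125/1188, 103/135)
c = (0, 9/4, 14/5, 1)
Ac = (0, 0, -11/50, 205/824)
Σ b_i: 41/108·1 + (-368/1485)·1 + 125/1188·1 + 103/135·1 = 1 ✓
b·c: (-368/1485)·9/4 + 125/1188·14/5 + 103/135·1 = 1/2 ✓
b·c²: (-368/1485)·81/16 + 125/1188·196/25 + 103/135·1 = 1/3 ✓
b·Ac: 125/1188·(-11/50) + 103/135·205/824 = 1/6 ✓
b·c³: (-368/1485)·729/64 + 125/1188·2744/125 + 103/135·1 = 1/4 ✓
b·(c∘Ac): 125/1188·(-77/125) + 103/135·205/824 = 1/8 ✓
b·Ac²: 125/1188·(-99/200) + 103/135·585/3296 = 1/12 ✓
b·A²c: 103/135·45/824 = 1/24 ✓; 4 stages ⇒ order 4.

4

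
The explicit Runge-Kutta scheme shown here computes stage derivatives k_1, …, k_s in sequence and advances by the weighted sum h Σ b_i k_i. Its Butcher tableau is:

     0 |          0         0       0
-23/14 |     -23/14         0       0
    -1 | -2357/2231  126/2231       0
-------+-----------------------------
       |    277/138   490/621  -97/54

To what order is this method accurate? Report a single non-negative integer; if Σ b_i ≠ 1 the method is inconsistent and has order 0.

b = (277/138, 490/621, -97/54)
c = (0, -23/14, -1)
Ac = (0, 0, -9/97)
Σ b_i: 277/138·1 + 490/621·1 + (-97/54)·1 = 1 ✓
b·c: 490/621·(-23/14) + (-97/54)·(-1) = 1/2 ✓
b·c²: 490/621·529/196 + (-97/54)·1 = 1/3 ✓
b·Ac: (-97/54)·(-9/97) = 1/6 ✓; 3 stages ⇒ order 3.

3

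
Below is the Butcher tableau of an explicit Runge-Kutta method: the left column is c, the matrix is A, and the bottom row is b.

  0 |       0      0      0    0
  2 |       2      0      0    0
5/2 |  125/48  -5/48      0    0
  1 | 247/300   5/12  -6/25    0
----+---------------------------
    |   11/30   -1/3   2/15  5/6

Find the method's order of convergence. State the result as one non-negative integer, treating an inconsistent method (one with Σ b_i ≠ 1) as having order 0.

4

b = (11/30, -1/3, 2/15, 5/6)
c = (0, 2, 5/2, 1)
Ac = (0, 0, -5/24, 7/30)
Σ b_i: 11/30·1 + (-1/3)·1 + 2/15·1 + 5/6·1 = 1 ✓
b·c: (-1/3)·2 + 2/15·5/2 + 5/6·1 = 1/2 ✓
b·c²: (-1/3)·4 + 2/15·25/4 + 5/6·1 = 1/3 ✓
b·Ac: 2/15·(-5/24) + 5/6·7/30 = 1/6 ✓
b·c³: (-1/3)·8 + 2/15·125/8 + 5/6·1 = 1/4 ✓
b·(c∘Ac): 2/15·(-25/48) + 5/6·7/30 = 1/8 ✓
b·Ac²: 2/15·(-5/12) + 5/6·1/6 = 1/12 ✓
b·A²c: 5/6·1/20 = 1/24 ✓; 4 stages ⇒ order 4.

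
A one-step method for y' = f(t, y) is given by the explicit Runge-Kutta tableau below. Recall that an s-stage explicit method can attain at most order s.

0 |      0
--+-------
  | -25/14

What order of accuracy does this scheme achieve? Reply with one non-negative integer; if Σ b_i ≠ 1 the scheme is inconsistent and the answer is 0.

0

b = (-25/14)
c = (0)
Σ b_i: (-25/14)·1 = -25/14 ≠ 1 ⇒ order 0.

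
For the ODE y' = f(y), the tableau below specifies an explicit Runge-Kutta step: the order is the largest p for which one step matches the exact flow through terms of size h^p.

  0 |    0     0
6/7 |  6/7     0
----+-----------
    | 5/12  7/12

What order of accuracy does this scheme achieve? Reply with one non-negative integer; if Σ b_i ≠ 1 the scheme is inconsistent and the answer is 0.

2

b = (5/12, 7/12)
c = (0, 6/7)
Σ b_i: 5/12·1 + 7/12·1 = 1 ✓
b·c: 7/12·6/7 = 1/2 ✓; 2 stages ⇒ order 2.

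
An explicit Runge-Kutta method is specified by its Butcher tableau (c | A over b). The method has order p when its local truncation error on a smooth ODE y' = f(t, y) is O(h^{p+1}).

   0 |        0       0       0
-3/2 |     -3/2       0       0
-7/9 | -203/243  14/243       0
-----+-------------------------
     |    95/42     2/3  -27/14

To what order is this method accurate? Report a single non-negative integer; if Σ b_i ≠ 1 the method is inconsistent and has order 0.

b = (95/42, 2/3, -27/14)
c = (0, -3/2, -7/9)
Ac = (0, 0, -7/81)
Σ b_i: 95/42·1 + 2/3·1 + (-27/14)·1 = 1 ✓
b·c: 2/3·(-3/2) + (-27/14)·(-7/9) = 1/2 ✓
b·c²: 2/3·9/4 + (-27/14)·49/81 = 1/3 ✓
b·Ac: (-27/14)·(-7/81) = 1/6 ✓; 3 stages ⇒ order 3.

3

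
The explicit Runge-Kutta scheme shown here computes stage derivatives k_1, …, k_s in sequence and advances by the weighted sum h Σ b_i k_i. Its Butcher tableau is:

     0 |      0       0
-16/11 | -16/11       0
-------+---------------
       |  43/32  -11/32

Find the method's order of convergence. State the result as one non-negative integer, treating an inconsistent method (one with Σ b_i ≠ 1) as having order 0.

2

b = (43/32, -11/32)
c = (0, -16/11)
Σ b_i: 43/32·1 + (-11/32)·1 = 1 ✓
b·c: (-11/32)·(-16/11) = 1/2 ✓; 2 stages ⇒ order 2.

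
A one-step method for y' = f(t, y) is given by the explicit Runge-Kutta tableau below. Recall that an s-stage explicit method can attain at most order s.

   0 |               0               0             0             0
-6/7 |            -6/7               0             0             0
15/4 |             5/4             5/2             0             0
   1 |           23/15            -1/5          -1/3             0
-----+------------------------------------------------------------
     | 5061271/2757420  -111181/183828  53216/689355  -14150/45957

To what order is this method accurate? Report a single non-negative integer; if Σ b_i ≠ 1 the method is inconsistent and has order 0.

b = (5061271/2757420, -111181/183828, 53216/689355, -14150/45957)
c = (0, -6/7, 15/4, 1)
Ac = (0, 0, -15/7, -151/140)
Σ b_i: 5061271/2757420·1 + (-111181/183828)·1 + 53216/689355·1 + (-14150/45957)·1 = 1 ✓
b·c: (-111181/183828)·(-6/7) + 53216/689355·15/4 + (-14150/45957)·1 = 1/2 ✓
b·c²: (-111181/183828)·36/49 + 53216/689355·225/16 + (-14150/45957)·1 = 1/3 ✓
b·Ac: 53216/689355·(-15/7) + (-14150/45957)·(-151/140) = 1/6 ✓
b·c³: (-111181/183828)·(-216/343) + 53216/689355·3375/64 + (-14150/45957)·1 = 2666177/643398 ≠ 1/4 ⇒ order 3.
b·(c∘Ac): 53216/689355·(-225/28) + (-14150/45957)·(-151/140) = -185455/643398 ≠ 1/8
b·Ac²: 53216/689355·90/49 + (-14150/45957)·(-18951/3920) = 1398573/857864 ≠ 1/12
b·A²c: (-14150/45957)·5/7 = -70750/321699 ≠ 1/24

3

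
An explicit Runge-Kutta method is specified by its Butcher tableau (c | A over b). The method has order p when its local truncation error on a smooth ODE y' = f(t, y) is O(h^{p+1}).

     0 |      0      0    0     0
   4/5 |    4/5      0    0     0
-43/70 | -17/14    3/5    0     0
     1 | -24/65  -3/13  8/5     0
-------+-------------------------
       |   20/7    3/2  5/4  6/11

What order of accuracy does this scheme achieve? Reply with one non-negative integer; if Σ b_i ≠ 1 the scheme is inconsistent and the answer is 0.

0

b = (20/7, 3/2, 5/4, 6/11)
c = (0, 4/5, -43/70, 1)
Ac = (0, 0, 12/25, -2656/2275)
Σ b_i: 20/7·1 + 3/2·1 + 5/4·1 + 6/11·1 = 1895/308 ≠ 1 ⇒ order 0.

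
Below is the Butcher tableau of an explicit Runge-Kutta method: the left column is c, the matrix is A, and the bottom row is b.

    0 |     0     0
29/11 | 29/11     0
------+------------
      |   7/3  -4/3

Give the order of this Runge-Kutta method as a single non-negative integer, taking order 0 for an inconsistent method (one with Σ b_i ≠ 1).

b = (7/3, -4/3)
c = (0, 29/11)
Σ b_i: 7/3·1 + (-4/3)·1 = 1 ✓
b·c: (-4/3)·29/11 = -116/33 ≠ 1/2 ⇒ order 1.

1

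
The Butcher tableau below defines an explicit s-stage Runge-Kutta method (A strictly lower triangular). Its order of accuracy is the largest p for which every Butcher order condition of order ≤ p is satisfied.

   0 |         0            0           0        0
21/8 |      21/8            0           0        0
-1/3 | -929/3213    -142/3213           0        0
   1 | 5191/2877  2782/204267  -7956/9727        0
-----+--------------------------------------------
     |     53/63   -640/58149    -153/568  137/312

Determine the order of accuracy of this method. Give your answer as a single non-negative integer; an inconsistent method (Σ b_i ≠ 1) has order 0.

4

b = (53/63, -640/58149, -153/568, 137/312)
c = (0, 21/8, -1/3, 1)
Ac = (0, 0, -71/612, 169/548)
Σ b_i: 53/63·1 + (-640/58149)·1 + (-153/568)·1 + 137/312·1 = 1 ✓
b·c: (-640/58149)·21/8 + (-153/568)·(-1/3) + 137/312·1 = 1/2 ✓
b·c²: (-640/58149)·441/64 + (-153/568)·1/9 + 137/312·1 = 1/3 ✓
b·Ac: (-153/568)·(-71/612) + 137/312·169/548 = 1/6 ✓
b·c³: (-640/58149)·9261/512 + (-153/568)·(-1/27) + 137/312·1 = 1/4 ✓
b·(c∘Ac): (-153/568)·71/1836 + 137/312·169/548 = 1/8 ✓
b·Ac²: (-153/568)·(-497/1632) + 137/312·13/4384 = 1/12 ✓
b·A²c: 137/312·13/137 = 1/24 ✓; 4 stages ⇒ order 4.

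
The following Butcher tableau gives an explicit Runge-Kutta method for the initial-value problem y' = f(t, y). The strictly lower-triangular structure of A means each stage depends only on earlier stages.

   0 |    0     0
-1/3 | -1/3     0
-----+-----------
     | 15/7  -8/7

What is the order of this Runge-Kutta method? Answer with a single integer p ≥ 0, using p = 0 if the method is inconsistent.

1

b = (15/7, -8/7)
c = (0, -1/3)
Σ b_i: 15/7·1 + (-8/7)·1 = 1 ✓
b·c: (-8/7)·(-1/3) = 8/21 ≠ 1/2 ⇒ order 1.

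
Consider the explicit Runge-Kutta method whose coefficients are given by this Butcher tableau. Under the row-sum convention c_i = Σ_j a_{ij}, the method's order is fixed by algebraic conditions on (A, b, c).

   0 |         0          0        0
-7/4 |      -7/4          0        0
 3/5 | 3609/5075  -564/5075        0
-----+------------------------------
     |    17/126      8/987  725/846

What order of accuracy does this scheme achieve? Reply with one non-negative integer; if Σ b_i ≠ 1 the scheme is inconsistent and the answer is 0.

3

b = (17/126, 8/987, 725/846)
c = (0, -7/4, 3/5)
Ac = (0, 0, 141/725)
Σ b_i: 17/126·1 + 8/987·1 + 725/846·1 = 1 ✓
b·c: 8/987·(-7/4) + 725/846·3/5 = 1/2 ✓
b·c²: 8/987·49/16 + 725/846·9/25 = 1/3 ✓
b·Ac: 725/846·141/725 = 1/6 ✓; 3 stages ⇒ order 3.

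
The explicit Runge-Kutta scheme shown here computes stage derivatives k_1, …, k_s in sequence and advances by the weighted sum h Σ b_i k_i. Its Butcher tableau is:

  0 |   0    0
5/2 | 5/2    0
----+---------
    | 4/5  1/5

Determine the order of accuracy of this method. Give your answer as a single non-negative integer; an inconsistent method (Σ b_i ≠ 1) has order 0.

2

b = (4/5, 1/5)
c = (0, 5/2)
Σ b_i: 4/5·1 + 1/5·1 = 1 ✓
b·c: 1/5·5/2 = 1/2 ✓; 2 stages ⇒ order 2.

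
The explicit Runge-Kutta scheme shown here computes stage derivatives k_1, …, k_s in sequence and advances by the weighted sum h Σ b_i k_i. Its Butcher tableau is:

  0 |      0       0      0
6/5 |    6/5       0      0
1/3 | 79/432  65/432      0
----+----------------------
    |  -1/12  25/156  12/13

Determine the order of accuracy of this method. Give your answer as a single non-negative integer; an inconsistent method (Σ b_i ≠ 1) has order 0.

b = (-1/12, 25/156, 12/13)
c = (0, 6/5, 1/3)
Ac = (0, 0, 13/72)
Σ b_i: (-1/12)·1 + 25/156·1 + 12/13·1 = 1 ✓
b·c: 25/156·6/5 + 12/13·1/3 = 1/2 ✓
b·c²: 25/156·36/25 + 12/13·1/9 = 1/3 ✓
b·Ac: 12/13·13/72 = 1/6 ✓; 3 stages ⇒ order 3.

3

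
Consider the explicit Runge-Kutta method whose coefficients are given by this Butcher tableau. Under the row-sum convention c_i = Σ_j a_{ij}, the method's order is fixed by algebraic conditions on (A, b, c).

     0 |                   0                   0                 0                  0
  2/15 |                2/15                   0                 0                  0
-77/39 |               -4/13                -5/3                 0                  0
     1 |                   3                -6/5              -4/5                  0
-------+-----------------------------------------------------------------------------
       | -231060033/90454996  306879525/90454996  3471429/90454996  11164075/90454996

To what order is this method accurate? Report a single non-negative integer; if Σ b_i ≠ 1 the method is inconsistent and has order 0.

3

b = (-231060033/90454996, 306879525/90454996, 3471429/90454996, 11164075/90454996)
c = (0, 2/15, -77/39, 1)
Ac = (0, 0, -2/9, 1384/975)
Σ b_i: (-231060033/90454996)·1 + 306879525/90454996·1 + 3471429/90454996·1 + 11164075/90454996·1 = 1 ✓
b·c: 306879525/90454996·2/15 + 3471429/90454996·(-77/39) + 11164075/90454996·1 = 1/2 ✓
b·c²: 306879525/90454996·4/225 + 3471429/90454996·5929/1521 + 11164075/90454996·1 = 1/3 ✓
b·Ac: 3471429/90454996·(-2/9) + 11164075/90454996·1384/975 = 1/6 ✓
b·c³: 306879525/90454996·8/3375 + 3471429/90454996·(-456533/59319) + 11164075/90454996·1 = -2168220943/13229043165 ≠ 1/4 ⇒ order 3.
b·(c∘Ac): 3471429/90454996·154/351 + 11164075/90454996·1384/975 = 78166523/407047482 ≠ 1/8
b·Ac²: 3471429/90454996·(-4/135) + 11164075/90454996·(-596956/190125) = -5141551748/13229043165 ≠ 1/12
b·A²c: 11164075/90454996·8/45 = 4465630/203523741 ≠ 1/24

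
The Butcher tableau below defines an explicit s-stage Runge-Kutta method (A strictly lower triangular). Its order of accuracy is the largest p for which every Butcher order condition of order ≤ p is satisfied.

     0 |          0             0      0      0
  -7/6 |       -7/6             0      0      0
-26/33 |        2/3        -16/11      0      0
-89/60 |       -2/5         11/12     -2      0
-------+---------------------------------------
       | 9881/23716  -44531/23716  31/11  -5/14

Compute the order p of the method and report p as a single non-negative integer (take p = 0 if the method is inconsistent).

b = (9881/23716, -44531/23716, 31/11, -5/14)
c = (0, -7/6, -26/33, -89/60)
Ac = (0, 0, 56/33, 401/792)
Σ b_i: 9881/23716·1 + (-44531/23716)·1 + 31/11·1 + (-5/14)·1 = 1 ✓
b·c: (-44531/23716)·(-7/6) + 31/11·(-26/33) + (-5/14)·(-89/60) = 1/2 ✓
b·c²: (-44531/23716)·49/36 + 31/11·676/1089 + (-5/14)·7921/3600 = -21361001/13416480 ≠ 1/3 ⇒ order 2.
b·Ac: 31/11·56/33 + (-5/14)·401/792 = 561241/121968 ≠ 1/6

2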